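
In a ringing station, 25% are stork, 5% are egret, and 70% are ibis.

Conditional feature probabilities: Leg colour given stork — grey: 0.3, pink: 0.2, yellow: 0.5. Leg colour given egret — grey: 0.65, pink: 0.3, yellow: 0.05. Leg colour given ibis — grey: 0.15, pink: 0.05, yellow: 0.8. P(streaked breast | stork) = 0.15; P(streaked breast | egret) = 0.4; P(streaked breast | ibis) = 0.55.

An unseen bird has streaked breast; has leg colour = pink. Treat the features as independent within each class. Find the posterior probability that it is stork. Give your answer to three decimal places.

0.229

stork: 0.25 × 0.2 × 0.15 = 0.0075
egret: 0.05 × 0.3 × 0.4 = 0.006
ibis: 0.7 × 0.05 × 0.55 = 0.01925
P(stork | x) = 0.0075 / 0.03275 ≈ 0.229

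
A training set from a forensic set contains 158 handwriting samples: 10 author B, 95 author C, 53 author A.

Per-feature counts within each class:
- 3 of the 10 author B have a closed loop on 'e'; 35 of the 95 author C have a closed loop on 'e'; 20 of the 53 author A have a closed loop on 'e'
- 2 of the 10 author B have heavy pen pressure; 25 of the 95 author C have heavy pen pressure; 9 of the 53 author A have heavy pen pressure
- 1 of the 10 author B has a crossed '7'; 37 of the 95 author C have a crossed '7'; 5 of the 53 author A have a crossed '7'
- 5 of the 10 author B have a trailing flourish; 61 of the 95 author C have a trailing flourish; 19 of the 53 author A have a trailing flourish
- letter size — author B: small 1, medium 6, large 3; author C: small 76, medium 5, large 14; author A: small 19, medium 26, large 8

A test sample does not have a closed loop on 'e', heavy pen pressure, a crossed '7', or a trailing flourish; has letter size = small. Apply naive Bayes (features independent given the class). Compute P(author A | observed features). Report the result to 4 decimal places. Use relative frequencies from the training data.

0.4169

author B: (10/158) × (7/10) × (8/10) × (9/10) × (5/10) × (1/10) ≈ 0.00159494
author C: (95/158) × (60/95) × (70/95) × (58/95) × (34/95) × (76/95) ≈ 0.0489123
author A: (53/158) × (33/53) × (44/53) × (48/53) × (34/53) × (19/53) ≈ 0.0361144
P(author A | x) = 0.0361144 / 0.08662164 ≈ 0.4169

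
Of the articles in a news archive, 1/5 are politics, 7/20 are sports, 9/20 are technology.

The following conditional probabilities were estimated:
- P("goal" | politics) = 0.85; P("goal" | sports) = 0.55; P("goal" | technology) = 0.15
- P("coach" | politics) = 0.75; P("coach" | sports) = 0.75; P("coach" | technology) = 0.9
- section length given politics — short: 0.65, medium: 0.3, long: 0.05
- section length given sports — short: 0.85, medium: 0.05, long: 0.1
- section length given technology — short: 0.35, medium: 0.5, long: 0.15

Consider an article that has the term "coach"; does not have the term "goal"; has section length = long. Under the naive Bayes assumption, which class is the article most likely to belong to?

politics: 0.2 × (1−0.85) × 0.75 × 0.05 = 0.001125
sports: 0.35 × (1−0.55) × 0.75 × 0.1 = 0.0118125
technology: 0.45 × (1−0.15) × 0.9 × 0.15 = 0.0516375
Highest score → technology.

technology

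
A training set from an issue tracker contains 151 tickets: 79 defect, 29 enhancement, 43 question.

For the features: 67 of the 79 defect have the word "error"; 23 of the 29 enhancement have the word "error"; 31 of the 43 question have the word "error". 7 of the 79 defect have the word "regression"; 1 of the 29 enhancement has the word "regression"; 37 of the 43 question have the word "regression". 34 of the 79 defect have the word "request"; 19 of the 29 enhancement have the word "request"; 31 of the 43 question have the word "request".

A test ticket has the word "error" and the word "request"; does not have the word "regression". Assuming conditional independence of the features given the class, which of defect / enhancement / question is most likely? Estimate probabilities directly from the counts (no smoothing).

defect

defect: (79/151) × (67/79) × (72/79) × (34/79) ≈ 0.174042
enhancement: (29/151) × (23/29) × (28/29) × (19/29) ≈ 0.0963533
question: (43/151) × (31/43) × (6/43) × (31/43) ≈ 0.0206519
Highest score → defect.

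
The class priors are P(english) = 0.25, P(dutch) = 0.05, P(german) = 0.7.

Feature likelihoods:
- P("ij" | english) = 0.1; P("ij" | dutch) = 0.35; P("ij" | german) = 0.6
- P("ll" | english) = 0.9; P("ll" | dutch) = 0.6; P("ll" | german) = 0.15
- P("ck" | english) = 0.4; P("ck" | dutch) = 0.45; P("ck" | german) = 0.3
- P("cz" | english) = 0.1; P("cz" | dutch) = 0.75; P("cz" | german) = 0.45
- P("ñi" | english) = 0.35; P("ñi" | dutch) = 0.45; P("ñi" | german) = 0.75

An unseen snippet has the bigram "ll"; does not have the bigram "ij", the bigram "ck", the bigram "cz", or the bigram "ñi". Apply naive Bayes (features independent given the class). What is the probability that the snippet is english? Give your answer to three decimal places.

0.928

english: 0.25 × (1−0.1) × 0.9 × (1−0.4) × (1−0.1) × (1−0.35) = 0.0710775
dutch: 0.05 × (1−0.35) × 0.6 × (1−0.45) × (1−0.75) × (1−0.45) = 0.0014746875
german: 0.7 × (1−0.6) × 0.15 × (1−0.3) × (1−0.45) × (1−0.75) = 0.0040425
P(english | x) = 0.0710775 / 0.0765946875 ≈ 0.928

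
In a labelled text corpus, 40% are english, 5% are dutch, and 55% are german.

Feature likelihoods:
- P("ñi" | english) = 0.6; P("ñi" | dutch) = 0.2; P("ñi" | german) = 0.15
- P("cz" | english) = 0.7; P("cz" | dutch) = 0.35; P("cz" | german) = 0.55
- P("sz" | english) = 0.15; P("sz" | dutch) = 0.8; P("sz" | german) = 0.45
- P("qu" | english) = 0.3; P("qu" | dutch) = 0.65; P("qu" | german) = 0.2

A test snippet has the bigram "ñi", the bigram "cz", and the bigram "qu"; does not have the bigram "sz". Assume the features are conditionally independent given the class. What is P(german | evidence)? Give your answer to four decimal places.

0.1034

english: 0.4 × 0.6 × 0.7 × (1−0.15) × 0.3 = 0.04284
dutch: 0.05 × 0.2 × 0.35 × (1−0.8) × 0.65 = 0.000455
german: 0.55 × 0.15 × 0.55 × (1−0.45) × 0.2 = 0.00499125
P(german | x) = 0.00499125 / 0.04828625 ≈ 0.1034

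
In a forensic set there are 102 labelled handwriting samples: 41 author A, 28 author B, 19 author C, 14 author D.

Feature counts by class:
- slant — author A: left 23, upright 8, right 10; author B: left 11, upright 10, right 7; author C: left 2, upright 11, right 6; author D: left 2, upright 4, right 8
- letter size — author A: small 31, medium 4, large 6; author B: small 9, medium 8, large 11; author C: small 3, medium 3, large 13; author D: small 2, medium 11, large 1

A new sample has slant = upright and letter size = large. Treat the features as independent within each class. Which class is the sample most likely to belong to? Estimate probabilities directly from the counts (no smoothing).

author A: (41/102) × (8/41) × (6/41) ≈ 0.0114778
author B: (28/102) × (10/28) × (11/28) ≈ 0.0385154
author C: (19/102) × (11/19) × (13/19) ≈ 0.0737874
author D: (14/102) × (4/14) × (1/14) ≈ 0.00280112
Highest score → author C.

author C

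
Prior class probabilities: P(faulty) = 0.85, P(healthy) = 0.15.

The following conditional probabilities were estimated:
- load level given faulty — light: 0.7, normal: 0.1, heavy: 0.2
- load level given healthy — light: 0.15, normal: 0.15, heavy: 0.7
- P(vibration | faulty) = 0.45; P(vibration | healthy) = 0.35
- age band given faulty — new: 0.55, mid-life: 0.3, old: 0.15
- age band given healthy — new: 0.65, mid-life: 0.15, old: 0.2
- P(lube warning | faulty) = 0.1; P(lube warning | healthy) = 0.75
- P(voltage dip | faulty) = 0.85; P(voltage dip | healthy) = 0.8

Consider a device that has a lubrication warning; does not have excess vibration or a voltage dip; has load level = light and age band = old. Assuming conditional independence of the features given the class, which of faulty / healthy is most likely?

faulty

faulty: 0.85 × 0.7 × (1−0.45) × 0.15 × 0.1 × (1−0.85) = 0.0007363125
healthy: 0.15 × 0.15 × (1−0.35) × 0.2 × 0.75 × (1−0.8) = 0.00043875
Highest score → faulty.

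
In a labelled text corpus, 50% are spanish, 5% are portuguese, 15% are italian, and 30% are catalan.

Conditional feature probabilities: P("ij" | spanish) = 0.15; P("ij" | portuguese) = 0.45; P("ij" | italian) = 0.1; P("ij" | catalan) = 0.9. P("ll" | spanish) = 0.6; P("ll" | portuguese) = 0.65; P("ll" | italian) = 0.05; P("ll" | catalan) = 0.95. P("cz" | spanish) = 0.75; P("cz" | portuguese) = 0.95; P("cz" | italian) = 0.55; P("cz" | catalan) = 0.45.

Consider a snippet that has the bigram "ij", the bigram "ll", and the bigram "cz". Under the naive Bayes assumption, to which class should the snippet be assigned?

catalan

spanish: 0.5 × 0.15 × 0.6 × 0.75 = 0.03375
portuguese: 0.05 × 0.45 × 0.65 × 0.95 = 0.01389375
italian: 0.15 × 0.1 × 0.05 × 0.55 = 0.0004125
catalan: 0.3 × 0.9 × 0.95 × 0.45 = 0.115425
Highest score → catalan.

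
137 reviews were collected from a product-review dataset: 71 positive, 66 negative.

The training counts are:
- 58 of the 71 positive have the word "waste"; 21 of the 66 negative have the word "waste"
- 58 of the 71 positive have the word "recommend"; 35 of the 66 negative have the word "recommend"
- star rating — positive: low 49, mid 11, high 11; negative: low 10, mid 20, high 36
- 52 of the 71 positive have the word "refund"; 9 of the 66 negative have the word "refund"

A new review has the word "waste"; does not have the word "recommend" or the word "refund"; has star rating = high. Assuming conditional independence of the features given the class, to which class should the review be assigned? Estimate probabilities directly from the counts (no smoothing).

positive: (71/137) × (58/71) × (13/71) × (11/71) × (19/71) ≈ 0.00321382
negative: (66/137) × (21/66) × (31/66) × (36/66) × (57/66) ≈ 0.0339161
Highest score → negative.

negative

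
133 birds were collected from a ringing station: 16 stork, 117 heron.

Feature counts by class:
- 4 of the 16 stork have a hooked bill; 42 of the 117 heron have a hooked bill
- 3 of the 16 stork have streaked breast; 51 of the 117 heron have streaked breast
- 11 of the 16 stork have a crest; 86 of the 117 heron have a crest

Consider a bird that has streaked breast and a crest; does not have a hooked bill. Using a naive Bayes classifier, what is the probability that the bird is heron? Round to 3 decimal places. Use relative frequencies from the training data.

stork: (16/133) × (12/16) × (3/16) × (11/16) ≈ 0.0116306
heron: (117/133) × (75/117) × (51/117) × (86/117) ≈ 0.180679
P(heron | x) = 0.180679 / 0.1923096 ≈ 0.940

0.940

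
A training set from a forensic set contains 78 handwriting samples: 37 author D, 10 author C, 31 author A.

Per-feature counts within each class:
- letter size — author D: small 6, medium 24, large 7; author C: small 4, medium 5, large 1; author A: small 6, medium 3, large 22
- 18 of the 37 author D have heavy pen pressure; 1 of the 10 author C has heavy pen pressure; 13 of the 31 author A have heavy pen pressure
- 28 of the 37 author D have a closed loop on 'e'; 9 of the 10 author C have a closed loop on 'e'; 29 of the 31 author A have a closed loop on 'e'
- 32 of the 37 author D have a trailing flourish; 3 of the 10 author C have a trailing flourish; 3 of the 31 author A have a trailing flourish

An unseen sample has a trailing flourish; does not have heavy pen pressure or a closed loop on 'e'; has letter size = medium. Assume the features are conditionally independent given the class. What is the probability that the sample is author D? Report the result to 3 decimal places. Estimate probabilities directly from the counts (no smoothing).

author D: (37/78) × (24/37) × (19/37) × (9/37) × (32/37) ≈ 0.0332397
author C: (10/78) × (5/10) × (9/10) × (1/10) × (3/10) ≈ 0.00173077
author A: (31/78) × (3/31) × (18/31) × (2/31) × (3/31) ≈ 0.000139433
P(author D | x) = 0.0332397 / 0.035109903 ≈ 0.947

0.947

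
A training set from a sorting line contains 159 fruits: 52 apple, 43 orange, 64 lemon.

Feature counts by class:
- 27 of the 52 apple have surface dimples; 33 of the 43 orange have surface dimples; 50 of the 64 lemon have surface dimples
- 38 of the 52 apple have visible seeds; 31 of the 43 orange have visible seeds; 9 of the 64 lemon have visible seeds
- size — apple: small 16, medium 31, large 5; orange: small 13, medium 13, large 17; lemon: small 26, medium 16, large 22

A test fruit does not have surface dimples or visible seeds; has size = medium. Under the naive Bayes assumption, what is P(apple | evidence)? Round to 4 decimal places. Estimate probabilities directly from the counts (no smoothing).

0.5102

apple: (52/159) × (25/52) × (14/52) × (31/52) ≈ 0.0252363
orange: (43/159) × (10/43) × (12/43) × (13/43) ≈ 0.00530628
lemon: (64/159) × (14/64) × (55/64) × (16/64) ≈ 0.0189171
P(apple | x) = 0.0252363 / 0.04945968 ≈ 0.5102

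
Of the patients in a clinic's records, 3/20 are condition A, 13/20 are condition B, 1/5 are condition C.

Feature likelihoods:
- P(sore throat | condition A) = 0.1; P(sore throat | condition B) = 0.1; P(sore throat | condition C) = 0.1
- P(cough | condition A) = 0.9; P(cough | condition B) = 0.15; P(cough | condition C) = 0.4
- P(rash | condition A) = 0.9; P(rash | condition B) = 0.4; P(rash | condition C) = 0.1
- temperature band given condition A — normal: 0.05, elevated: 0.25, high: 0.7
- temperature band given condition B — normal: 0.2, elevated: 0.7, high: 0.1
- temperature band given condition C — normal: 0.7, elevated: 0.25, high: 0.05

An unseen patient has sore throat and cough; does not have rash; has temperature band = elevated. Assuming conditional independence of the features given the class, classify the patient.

condition B

condition A: 0.15 × 0.1 × 0.9 × (1−0.9) × 0.25 = 0.0003375
condition B: 0.65 × 0.1 × 0.15 × (1−0.4) × 0.7 = 0.004095
condition C: 0.2 × 0.1 × 0.4 × (1−0.1) × 0.25 = 0.0018
Highest score → condition B.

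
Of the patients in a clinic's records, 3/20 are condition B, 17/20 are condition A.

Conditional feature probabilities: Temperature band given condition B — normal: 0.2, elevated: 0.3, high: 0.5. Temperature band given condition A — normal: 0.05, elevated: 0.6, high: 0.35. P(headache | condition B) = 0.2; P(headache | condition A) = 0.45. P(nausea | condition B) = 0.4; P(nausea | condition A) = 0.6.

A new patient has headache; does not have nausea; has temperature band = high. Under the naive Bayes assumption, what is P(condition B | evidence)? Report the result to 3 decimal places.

condition B: 0.15 × 0.5 × 0.2 × (1−0.4) = 0.009
condition A: 0.85 × 0.35 × 0.45 × (1−0.6) = 0.05355
P(condition B | x) = 0.009 / 0.06255 ≈ 0.144

0.144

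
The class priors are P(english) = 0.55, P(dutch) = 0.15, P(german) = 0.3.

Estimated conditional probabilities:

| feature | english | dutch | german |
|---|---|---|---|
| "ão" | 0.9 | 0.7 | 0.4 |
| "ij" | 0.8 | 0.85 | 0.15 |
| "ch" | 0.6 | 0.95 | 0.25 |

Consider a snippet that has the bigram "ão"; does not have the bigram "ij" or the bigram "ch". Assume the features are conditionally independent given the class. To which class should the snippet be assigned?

german

english: 0.55 × 0.9 × (1−0.8) × (1−0.6) = 0.0396
dutch: 0.15 × 0.7 × (1−0.85) × (1−0.95) = 0.0007875
german: 0.3 × 0.4 × (1−0.15) × (1−0.25) = 0.0765
Highest score → german.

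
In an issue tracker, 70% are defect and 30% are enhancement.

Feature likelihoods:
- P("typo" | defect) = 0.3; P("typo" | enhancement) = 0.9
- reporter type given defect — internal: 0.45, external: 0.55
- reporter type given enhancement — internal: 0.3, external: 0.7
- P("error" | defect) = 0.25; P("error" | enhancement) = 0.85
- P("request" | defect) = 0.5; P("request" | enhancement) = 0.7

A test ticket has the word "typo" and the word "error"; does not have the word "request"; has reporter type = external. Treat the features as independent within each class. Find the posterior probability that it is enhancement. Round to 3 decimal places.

0.769

defect: 0.7 × 0.3 × 0.55 × 0.25 × (1−0.5) = 0.0144375
enhancement: 0.3 × 0.9 × 0.7 × 0.85 × (1−0.7) = 0.048195
P(enhancement | x) = 0.048195 / 0.0626325 ≈ 0.769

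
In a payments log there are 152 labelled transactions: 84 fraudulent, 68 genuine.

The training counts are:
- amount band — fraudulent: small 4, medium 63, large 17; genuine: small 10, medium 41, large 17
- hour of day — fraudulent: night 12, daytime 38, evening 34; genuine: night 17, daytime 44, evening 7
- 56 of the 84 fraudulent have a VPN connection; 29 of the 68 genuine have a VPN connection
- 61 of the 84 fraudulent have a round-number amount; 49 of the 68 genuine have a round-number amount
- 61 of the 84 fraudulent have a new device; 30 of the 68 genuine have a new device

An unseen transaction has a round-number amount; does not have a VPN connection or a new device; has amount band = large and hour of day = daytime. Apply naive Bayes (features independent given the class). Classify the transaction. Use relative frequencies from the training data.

genuine

fraudulent: (84/152) × (17/84) × (38/84) × (28/84) × (61/84) × (23/84) ≈ 0.00335342
genuine: (68/152) × (17/68) × (44/68) × (39/68) × (49/68) × (38/68) ≈ 0.0167135
Highest score → genuine.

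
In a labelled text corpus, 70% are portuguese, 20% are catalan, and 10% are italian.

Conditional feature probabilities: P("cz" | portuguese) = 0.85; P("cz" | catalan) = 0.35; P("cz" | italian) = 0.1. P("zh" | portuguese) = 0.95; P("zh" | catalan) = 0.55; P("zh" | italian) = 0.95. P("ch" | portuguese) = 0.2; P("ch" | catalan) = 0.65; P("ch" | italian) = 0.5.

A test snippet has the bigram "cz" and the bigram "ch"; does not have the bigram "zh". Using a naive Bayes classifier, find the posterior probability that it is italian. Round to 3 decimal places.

0.009

portuguese: 0.7 × 0.85 × (1−0.95) × 0.2 = 0.00595
catalan: 0.2 × 0.35 × (1−0.55) × 0.65 = 0.020475
italian: 0.1 × 0.1 × (1−0.95) × 0.5 = 0.00025
P(italian | x) = 0.00025 / 0.026675 ≈ 0.009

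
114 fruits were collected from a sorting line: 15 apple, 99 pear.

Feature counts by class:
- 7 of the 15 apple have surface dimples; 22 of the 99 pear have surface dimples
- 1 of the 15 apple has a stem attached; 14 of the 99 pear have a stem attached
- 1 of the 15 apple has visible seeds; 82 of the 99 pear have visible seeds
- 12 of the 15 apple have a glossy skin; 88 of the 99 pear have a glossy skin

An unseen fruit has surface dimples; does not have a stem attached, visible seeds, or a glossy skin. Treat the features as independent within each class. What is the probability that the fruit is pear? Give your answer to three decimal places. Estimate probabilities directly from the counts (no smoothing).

0.228

apple: (15/114) × (7/15) × (14/15) × (14/15) × (3/15) ≈ 0.0106979
pear: (99/114) × (22/99) × (85/99) × (17/99) × (11/99) ≈ 0.00316135
P(pear | x) = 0.00316135 / 0.01385925 ≈ 0.228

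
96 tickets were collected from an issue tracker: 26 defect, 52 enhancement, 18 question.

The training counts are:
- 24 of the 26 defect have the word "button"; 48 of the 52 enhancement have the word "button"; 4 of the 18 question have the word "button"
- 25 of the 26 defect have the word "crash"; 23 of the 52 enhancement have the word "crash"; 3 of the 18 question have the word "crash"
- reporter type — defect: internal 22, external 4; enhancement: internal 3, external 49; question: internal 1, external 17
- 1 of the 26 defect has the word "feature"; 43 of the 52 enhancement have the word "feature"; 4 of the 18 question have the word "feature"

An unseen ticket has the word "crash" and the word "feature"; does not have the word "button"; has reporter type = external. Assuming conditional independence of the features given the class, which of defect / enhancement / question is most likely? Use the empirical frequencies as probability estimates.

enhancement

defect: (26/96) × (2/26) × (25/26) × (4/26) × (1/26) ≈ 0.000118533
enhancement: (52/96) × (4/52) × (23/52) × (49/52) × (43/52) ≈ 0.0143606
question: (18/96) × (14/18) × (3/18) × (17/18) × (4/18) ≈ 0.00510117
Highest score → enhancement.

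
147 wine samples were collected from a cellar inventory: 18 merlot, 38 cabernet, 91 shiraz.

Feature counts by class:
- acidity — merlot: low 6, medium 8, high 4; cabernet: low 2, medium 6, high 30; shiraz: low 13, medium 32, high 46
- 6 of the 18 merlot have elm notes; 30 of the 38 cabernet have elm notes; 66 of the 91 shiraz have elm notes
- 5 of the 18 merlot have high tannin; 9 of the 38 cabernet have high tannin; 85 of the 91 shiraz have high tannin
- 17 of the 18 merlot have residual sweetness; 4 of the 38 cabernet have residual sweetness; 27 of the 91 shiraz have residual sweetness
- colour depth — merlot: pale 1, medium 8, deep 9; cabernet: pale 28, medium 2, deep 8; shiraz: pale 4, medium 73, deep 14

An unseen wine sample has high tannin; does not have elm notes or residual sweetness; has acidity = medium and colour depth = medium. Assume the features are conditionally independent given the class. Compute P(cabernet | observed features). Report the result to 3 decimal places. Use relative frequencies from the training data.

merlot: (18/147) × (8/18) × (12/18) × (5/18) × (1/18) × (8/18) ≈ 0.000248842
cabernet: (38/147) × (6/38) × (8/38) × (9/38) × (34/38) × (2/38) ≈ 0.0000958387
shiraz: (91/147) × (32/91) × (25/91) × (85/91) × (64/91) × (73/91) ≈ 0.0315158
P(cabernet | x) = 0.0000958387 / 0.0318604807 ≈ 0.003

0.003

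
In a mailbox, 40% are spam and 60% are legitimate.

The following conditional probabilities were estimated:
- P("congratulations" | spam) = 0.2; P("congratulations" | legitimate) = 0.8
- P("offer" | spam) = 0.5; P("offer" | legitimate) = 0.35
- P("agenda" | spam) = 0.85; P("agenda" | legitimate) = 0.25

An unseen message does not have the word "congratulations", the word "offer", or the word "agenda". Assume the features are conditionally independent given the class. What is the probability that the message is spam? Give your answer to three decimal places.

0.291

spam: 0.4 × (1−0.2) × (1−0.5) × (1−0.85) = 0.024
legitimate: 0.6 × (1−0.8) × (1−0.35) × (1−0.25) = 0.0585
P(spam | x) = 0.024 / 0.0825 ≈ 0.291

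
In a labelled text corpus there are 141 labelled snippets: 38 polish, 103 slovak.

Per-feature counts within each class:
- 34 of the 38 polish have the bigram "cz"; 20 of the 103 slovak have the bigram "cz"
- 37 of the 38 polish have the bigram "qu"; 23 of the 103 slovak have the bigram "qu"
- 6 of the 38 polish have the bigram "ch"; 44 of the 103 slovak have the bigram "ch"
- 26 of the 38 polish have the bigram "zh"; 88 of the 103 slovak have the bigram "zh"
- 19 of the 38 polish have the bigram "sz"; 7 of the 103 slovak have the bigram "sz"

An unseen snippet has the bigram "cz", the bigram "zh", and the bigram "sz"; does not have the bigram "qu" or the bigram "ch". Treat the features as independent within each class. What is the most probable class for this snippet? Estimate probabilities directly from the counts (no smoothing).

slovak

polish: (38/141) × (34/38) × (1/38) × (32/38) × (26/38) × (19/38) ≈ 0.00182811
slovak: (103/141) × (20/103) × (80/103) × (59/103) × (88/103) × (7/103) ≈ 0.00366425
Highest score → slovak.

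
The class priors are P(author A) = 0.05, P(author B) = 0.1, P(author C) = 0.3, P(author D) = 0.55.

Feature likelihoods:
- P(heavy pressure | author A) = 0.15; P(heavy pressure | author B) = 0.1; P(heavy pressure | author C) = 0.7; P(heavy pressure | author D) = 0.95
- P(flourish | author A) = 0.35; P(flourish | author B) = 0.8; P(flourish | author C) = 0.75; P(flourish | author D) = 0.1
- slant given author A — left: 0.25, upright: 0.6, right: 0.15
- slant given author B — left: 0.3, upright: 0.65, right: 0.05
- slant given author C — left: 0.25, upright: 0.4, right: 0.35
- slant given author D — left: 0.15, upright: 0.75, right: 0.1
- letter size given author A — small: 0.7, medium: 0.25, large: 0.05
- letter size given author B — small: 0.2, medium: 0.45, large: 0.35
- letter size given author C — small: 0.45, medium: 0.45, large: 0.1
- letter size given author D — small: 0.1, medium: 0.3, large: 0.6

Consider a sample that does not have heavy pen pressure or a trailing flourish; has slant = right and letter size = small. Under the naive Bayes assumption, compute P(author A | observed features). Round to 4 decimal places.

author A: 0.05 × (1−0.15) × (1−0.35) × 0.15 × 0.7 = 0.002900625
author B: 0.1 × (1−0.1) × (1−0.8) × 0.05 × 0.2 = 0.00018
author C: 0.3 × (1−0.7) × (1−0.75) × 0.35 × 0.45 = 0.00354375
author D: 0.55 × (1−0.95) × (1−0.1) × 0.1 × 0.1 = 0.0002475
P(author A | x) = 0.002900625 / 0.006871875 ≈ 0.4221

0.4221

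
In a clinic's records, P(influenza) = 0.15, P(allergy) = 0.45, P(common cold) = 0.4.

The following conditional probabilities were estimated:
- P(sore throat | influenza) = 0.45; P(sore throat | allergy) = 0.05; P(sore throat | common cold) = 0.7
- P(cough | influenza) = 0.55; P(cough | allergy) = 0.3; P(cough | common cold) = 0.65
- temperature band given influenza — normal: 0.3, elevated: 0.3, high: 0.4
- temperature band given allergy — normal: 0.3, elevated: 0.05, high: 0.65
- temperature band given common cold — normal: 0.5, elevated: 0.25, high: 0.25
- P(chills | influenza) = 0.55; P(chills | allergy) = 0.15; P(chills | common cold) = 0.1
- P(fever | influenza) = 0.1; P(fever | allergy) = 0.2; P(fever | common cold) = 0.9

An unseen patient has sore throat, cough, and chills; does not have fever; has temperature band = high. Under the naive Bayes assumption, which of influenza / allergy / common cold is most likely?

influenza: 0.15 × 0.45 × 0.55 × 0.4 × 0.55 × (1−0.1) = 0.00735075
allergy: 0.45 × 0.05 × 0.3 × 0.65 × 0.15 × (1−0.2) = 0.0005265
common cold: 0.4 × 0.7 × 0.65 × 0.25 × 0.1 × (1−0.9) = 0.000455
Highest score → influenza.

influenza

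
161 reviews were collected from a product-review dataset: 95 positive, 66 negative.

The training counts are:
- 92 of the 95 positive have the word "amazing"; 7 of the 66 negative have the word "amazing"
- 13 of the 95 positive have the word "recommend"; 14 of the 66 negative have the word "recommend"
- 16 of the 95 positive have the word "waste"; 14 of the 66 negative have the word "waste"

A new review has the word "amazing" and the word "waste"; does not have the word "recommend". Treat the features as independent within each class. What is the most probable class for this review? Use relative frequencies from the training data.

positive: (95/161) × (92/95) × (82/95) × (16/95) ≈ 0.0830708
negative: (66/161) × (7/66) × (52/66) × (14/66) ≈ 0.00726634
Highest score → positive.

positive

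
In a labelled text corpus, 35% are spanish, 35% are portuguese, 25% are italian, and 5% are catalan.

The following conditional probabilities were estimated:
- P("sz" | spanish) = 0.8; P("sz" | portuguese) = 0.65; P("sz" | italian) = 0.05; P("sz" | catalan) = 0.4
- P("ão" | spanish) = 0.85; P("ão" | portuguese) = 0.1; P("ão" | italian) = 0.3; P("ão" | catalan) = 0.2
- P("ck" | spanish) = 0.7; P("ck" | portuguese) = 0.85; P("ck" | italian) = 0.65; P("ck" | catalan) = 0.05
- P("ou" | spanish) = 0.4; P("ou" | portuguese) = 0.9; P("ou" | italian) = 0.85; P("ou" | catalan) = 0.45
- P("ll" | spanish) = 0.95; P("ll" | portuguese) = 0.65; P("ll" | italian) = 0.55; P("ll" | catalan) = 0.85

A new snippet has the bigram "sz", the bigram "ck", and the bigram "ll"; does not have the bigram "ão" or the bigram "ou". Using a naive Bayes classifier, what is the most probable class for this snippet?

spanish

spanish: 0.35 × 0.8 × (1−0.85) × 0.7 × (1−0.4) × 0.95 = 0.016758
portuguese: 0.35 × 0.65 × (1−0.1) × 0.85 × (1−0.9) × 0.65 = 0.0113124375
italian: 0.25 × 0.05 × (1−0.3) × 0.65 × (1−0.85) × 0.55 = 0.00046921875
catalan: 0.05 × 0.4 × (1−0.2) × 0.05 × (1−0.45) × 0.85 = 0.000374
Highest score → spanish.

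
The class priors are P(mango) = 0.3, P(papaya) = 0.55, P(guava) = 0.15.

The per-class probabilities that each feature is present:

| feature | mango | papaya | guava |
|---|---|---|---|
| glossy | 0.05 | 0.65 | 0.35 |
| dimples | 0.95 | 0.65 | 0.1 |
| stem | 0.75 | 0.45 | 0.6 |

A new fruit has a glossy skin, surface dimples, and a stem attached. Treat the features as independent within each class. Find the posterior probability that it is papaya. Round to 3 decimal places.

0.883

mango: 0.3 × 0.05 × 0.95 × 0.75 = 0.0106875
papaya: 0.55 × 0.65 × 0.65 × 0.45 = 0.10456875
guava: 0.15 × 0.35 × 0.1 × 0.6 = 0.00315
P(papaya | x) = 0.10456875 / 0.11840625 ≈ 0.883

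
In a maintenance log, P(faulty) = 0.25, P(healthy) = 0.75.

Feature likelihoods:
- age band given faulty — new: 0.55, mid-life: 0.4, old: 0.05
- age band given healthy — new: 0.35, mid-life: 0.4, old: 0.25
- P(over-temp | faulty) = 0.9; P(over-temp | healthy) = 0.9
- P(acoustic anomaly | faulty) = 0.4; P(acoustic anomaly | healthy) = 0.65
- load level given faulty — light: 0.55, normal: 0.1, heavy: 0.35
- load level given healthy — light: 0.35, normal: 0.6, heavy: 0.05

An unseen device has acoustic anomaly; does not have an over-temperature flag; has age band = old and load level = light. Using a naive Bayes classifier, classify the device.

faulty: 0.25 × 0.05 × (1−0.9) × 0.4 × 0.55 = 0.000275
healthy: 0.75 × 0.25 × (1−0.9) × 0.65 × 0.35 = 0.004265625
Highest score → healthy.

healthy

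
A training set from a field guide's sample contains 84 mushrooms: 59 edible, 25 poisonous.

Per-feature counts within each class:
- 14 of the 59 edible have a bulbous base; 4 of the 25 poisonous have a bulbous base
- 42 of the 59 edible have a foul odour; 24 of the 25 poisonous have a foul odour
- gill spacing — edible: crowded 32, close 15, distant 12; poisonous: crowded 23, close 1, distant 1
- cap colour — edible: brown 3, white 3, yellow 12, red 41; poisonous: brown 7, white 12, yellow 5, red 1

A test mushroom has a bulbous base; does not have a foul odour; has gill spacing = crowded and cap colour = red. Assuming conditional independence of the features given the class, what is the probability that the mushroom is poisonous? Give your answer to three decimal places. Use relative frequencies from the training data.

0.004

edible: (59/84) × (14/59) × (17/59) × (32/59) × (41/59) ≈ 0.0180999
poisonous: (25/84) × (4/25) × (1/25) × (23/25) × (1/25) ≈ 0.0000700952
P(poisonous | x) = 0.0000700952 / 0.0181699952 ≈ 0.004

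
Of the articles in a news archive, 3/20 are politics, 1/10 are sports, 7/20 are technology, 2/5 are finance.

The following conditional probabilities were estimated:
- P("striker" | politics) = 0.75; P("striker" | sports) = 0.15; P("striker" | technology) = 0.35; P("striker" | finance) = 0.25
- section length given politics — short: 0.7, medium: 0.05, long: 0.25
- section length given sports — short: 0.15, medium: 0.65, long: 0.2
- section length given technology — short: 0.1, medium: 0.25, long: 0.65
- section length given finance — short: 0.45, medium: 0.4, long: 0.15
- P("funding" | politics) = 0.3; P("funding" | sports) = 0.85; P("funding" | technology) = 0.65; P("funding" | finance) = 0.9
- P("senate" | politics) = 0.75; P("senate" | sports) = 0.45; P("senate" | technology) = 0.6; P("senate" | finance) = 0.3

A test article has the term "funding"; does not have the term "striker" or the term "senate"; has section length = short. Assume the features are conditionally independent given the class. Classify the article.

politics: 0.15 × (1−0.75) × 0.7 × 0.3 × (1−0.75) = 0.00196875
sports: 0.1 × (1−0.15) × 0.15 × 0.85 × (1−0.45) = 0.005960625
technology: 0.35 × (1−0.35) × 0.1 × 0.65 × (1−0.6) = 0.005915
finance: 0.4 × (1−0.25) × 0.45 × 0.9 × (1−0.3) = 0.08505
Highest score → finance.

finance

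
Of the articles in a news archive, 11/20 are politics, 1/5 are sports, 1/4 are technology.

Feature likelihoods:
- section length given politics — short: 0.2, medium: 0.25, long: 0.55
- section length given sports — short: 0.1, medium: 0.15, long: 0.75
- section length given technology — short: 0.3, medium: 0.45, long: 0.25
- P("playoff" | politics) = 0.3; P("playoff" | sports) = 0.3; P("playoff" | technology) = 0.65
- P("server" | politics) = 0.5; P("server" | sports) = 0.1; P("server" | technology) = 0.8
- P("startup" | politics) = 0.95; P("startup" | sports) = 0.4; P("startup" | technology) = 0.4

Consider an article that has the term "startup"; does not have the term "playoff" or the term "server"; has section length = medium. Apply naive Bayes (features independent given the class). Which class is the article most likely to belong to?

politics

politics: 0.55 × 0.25 × (1−0.3) × (1−0.5) × 0.95 = 0.04571875
sports: 0.2 × 0.15 × (1−0.3) × (1−0.1) × 0.4 = 0.00756
technology: 0.25 × 0.45 × (1−0.65) × (1−0.8) × 0.4 = 0.00315
Highest score → politics.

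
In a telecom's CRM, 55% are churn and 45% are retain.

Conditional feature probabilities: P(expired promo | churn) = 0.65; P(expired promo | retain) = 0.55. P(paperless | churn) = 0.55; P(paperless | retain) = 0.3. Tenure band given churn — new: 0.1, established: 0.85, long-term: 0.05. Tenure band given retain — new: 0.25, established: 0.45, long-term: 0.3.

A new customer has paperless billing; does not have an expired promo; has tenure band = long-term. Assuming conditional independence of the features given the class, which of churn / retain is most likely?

churn: 0.55 × (1−0.65) × 0.55 × 0.05 = 0.00529375
retain: 0.45 × (1−0.55) × 0.3 × 0.3 = 0.018225
Highest score → retain.

retain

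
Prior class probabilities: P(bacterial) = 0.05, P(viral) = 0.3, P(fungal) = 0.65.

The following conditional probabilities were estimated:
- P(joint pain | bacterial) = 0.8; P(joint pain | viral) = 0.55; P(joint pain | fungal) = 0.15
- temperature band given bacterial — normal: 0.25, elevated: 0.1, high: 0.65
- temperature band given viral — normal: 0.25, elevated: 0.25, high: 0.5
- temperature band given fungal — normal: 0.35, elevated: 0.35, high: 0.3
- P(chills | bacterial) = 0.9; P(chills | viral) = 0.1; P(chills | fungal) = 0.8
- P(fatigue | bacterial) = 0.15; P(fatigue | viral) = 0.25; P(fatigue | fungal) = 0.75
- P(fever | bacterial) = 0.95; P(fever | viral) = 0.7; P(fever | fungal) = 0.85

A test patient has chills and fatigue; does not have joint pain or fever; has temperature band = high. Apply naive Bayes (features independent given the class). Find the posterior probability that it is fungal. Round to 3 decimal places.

0.964

bacterial: 0.05 × (1−0.8) × 0.65 × 0.9 × 0.15 × (1−0.95) = 0.000043875
viral: 0.3 × (1−0.55) × 0.5 × 0.1 × 0.25 × (1−0.7) = 0.00050625
fungal: 0.65 × (1−0.15) × 0.3 × 0.8 × 0.75 × (1−0.85) = 0.0149175
P(fungal | x) = 0.0149175 / 0.015467625 ≈ 0.964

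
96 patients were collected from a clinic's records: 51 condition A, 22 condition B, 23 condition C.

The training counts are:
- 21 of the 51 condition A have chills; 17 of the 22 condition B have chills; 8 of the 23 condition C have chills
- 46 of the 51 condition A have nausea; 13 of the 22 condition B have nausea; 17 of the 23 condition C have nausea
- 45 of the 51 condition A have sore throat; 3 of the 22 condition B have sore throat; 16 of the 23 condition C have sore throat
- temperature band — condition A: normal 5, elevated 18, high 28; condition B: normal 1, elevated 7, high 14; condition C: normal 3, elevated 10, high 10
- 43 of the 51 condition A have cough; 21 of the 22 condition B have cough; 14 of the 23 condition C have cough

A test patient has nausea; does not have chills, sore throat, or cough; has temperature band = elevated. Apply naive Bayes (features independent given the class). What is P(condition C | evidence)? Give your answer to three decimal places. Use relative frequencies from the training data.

0.729

condition A: (51/96) × (30/51) × (46/51) × (6/51) × (18/51) × (8/51) ≈ 0.00183587
condition B: (22/96) × (5/22) × (13/22) × (19/22) × (7/22) × (1/22) ≈ 0.000384417
condition C: (23/96) × (15/23) × (17/23) × (7/23) × (10/23) × (9/23) ≈ 0.00597996
P(condition C | x) = 0.00597996 / 0.008200247 ≈ 0.729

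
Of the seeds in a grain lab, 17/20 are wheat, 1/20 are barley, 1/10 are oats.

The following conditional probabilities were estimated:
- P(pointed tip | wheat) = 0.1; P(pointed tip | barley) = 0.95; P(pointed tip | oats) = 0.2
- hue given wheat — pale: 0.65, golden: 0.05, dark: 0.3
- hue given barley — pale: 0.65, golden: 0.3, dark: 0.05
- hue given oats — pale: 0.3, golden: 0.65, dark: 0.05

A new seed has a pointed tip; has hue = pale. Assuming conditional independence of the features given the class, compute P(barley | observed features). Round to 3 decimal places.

wheat: 0.85 × 0.1 × 0.65 = 0.05525
barley: 0.05 × 0.95 × 0.65 = 0.030875
oats: 0.1 × 0.2 × 0.3 = 0.006
P(barley | x) = 0.030875 / 0.092125 ≈ 0.335

0.335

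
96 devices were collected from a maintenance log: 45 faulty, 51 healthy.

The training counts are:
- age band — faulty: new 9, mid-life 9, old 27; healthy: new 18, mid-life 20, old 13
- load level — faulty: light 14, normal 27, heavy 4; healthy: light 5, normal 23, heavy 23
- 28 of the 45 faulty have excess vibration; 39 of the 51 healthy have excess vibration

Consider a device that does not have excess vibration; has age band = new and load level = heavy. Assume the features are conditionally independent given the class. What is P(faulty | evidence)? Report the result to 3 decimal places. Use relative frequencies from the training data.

faulty: (45/96) × (9/45) × (4/45) × (17/45) ≈ 0.00314815
healthy: (51/96) × (18/51) × (23/51) × (12/51) ≈ 0.0198962
P(faulty | x) = 0.00314815 / 0.02304435 ≈ 0.137

0.137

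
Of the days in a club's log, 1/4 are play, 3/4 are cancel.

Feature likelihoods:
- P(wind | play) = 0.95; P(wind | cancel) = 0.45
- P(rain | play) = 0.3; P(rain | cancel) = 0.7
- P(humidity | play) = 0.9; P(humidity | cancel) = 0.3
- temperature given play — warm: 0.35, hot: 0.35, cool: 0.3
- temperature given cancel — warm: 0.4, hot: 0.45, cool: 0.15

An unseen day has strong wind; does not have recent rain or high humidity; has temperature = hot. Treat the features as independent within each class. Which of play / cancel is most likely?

cancel

play: 0.25 × 0.95 × (1−0.3) × (1−0.9) × 0.35 = 0.00581875
cancel: 0.75 × 0.45 × (1−0.7) × (1−0.3) × 0.45 = 0.03189375
Highest score → cancel.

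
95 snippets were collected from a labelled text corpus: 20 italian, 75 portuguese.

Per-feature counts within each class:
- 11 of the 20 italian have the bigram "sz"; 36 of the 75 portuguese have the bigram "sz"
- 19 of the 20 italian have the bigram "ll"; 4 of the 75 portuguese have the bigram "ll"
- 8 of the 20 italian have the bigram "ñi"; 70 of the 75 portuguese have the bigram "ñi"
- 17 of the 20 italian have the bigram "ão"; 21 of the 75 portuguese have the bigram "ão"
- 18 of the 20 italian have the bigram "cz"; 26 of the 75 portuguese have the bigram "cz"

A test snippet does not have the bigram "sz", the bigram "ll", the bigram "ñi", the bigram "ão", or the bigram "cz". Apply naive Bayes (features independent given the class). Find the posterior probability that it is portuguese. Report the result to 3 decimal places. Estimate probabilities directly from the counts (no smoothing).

italian: (20/95) × (9/20) × (1/20) × (12/20) × (3/20) × (2/20) ≈ 0.0000426316
portuguese: (75/95) × (39/75) × (71/75) × (5/75) × (54/75) × (49/75) ≈ 0.0121875
P(portuguese | x) = 0.0121875 / 0.0122301316 ≈ 0.997

0.997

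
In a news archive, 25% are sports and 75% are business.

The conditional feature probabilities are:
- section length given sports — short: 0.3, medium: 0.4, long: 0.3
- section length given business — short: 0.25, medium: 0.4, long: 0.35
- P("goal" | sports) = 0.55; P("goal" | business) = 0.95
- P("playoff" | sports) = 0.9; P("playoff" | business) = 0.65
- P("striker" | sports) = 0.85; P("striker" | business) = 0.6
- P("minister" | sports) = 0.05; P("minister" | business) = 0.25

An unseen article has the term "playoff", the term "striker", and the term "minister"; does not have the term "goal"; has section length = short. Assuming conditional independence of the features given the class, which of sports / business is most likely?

sports

sports: 0.25 × 0.3 × (1−0.55) × 0.9 × 0.85 × 0.05 = 0.0012909375
business: 0.75 × 0.25 × (1−0.95) × 0.65 × 0.6 × 0.25 = 0.0009140625
Highest score → sports.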